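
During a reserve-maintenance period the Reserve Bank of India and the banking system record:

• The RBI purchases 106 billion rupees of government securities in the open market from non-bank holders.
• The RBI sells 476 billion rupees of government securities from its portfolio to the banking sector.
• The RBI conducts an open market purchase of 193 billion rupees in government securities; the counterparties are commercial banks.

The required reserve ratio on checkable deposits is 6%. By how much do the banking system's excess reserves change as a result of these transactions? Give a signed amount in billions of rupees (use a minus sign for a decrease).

-183.36 billion

Asset purchase (from non-banks) 106 billion rupees: reserves +106B, deposits +106B.
OMO sale (to banks) 476 billion rupees: reserves −476B, deposits 0.
OMO purchase (from banks) 193 billion rupees: reserves +193B, deposits 0.
Totals: Δreserves = −177B, Δdeposits = +106B.
Δrequired reserves = 6% × +106B = +6.36B.
Δexcess reserves = Δreserves − Δrequired = −177B − (+6.36B) = -183.36 billion.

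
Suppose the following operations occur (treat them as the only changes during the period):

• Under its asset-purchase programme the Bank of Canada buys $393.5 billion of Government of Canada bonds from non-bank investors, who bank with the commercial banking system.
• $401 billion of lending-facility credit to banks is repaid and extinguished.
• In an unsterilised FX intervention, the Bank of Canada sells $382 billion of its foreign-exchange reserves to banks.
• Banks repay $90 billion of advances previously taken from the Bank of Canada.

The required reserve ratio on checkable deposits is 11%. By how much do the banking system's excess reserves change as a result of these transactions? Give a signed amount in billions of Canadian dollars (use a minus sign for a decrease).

-$522.785 billion

Asset purchase (from non-banks) $393.5 billion: reserves +$393.5B, deposits +$393.5B.
Discount-window repayment $401 billion: reserves −$401B, deposits 0.
FX sale $382 billion: reserves −$382B, deposits 0.
Discount-window repayment $90 billion: reserves −$90B, deposits 0.
Totals: Δreserves = −$479.5B, Δdeposits = +$393.5B.
Δrequired reserves = 11% × +$393.5B = +$43.285B.
Δexcess reserves = Δreserves − Δrequired = −$479.5B − (+$43.285B) = -$522.785 billion.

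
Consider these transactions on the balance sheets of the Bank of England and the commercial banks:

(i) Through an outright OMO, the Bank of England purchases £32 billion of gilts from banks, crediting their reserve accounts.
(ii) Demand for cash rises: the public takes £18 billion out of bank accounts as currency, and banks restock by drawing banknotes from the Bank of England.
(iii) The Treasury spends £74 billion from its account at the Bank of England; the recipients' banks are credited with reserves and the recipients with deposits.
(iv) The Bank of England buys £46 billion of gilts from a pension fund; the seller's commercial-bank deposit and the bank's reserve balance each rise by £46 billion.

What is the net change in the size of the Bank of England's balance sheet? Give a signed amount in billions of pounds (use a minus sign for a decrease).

+£78 billion

OMO purchase (from banks) £32 billion: a Bank of England asset is acquired → +£32B.
Currency withdrawal £18 billion: only the composition of liabilities changes → 0.
Government spending £74 billion: only the composition of liabilities changes → 0.
Asset purchase (from non-banks) £46 billion: a Bank of England asset is acquired → +£46B.
Net: 32 + 0 + 0 + 46 = +£78 billion.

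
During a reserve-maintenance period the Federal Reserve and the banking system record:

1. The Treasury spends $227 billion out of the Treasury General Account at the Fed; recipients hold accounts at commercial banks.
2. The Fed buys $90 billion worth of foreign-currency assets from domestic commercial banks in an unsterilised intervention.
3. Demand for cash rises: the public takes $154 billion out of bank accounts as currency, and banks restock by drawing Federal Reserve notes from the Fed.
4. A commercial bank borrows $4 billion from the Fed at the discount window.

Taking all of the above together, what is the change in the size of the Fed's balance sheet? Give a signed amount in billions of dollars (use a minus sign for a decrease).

Government spending $227 billion: only the composition of liabilities changes → 0.
FX purchase $90 billion: a Fed asset is acquired → +$90B.
Currency withdrawal $154 billion: only the composition of liabilities changes → 0.
Discount-window loan $4 billion: a Fed asset is acquired → +$4B.
Net: 0 + 90 + 0 + 4 = +$94 billion.

+$94 billion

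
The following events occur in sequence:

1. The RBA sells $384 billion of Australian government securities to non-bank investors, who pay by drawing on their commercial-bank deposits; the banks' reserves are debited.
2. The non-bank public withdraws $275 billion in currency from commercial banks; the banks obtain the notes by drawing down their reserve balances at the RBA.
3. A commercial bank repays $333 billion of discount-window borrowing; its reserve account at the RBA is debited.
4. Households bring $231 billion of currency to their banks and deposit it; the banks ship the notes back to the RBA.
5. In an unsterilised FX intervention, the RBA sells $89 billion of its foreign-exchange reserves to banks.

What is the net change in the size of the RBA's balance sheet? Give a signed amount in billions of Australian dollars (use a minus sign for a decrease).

Asset sale (to non-banks) $384 billion: an RBA asset is shed → −$384B.
Currency withdrawal $275 billion: only the composition of liabilities changes → 0.
Discount-window repayment $333 billion: an RBA asset is shed → −$333B.
Currency deposit $231 billion: only the composition of liabilities changes → 0.
FX sale $89 billion: an RBA asset is shed → −$89B.
Net: −384 + 0 − 333 + 0 − 89 = -$806 billion.

-$806 billion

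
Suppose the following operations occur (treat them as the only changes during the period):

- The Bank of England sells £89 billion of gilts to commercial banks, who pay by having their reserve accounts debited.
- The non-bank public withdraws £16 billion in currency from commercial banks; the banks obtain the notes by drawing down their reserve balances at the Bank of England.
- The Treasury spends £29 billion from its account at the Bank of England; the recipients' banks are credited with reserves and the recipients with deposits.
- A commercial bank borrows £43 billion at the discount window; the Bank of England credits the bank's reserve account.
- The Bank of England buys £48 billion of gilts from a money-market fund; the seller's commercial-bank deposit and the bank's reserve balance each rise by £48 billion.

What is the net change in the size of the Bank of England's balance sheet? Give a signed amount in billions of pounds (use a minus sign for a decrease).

+£2 billion

OMO sale (to banks) £89 billion: a Bank of England asset is shed → −£89B.
Currency withdrawal £16 billion: only the composition of liabilities changes → 0.
Government spending £29 billion: only the composition of liabilities changes → 0.
Discount-window loan £43 billion: a Bank of England asset is acquired → +£43B.
Asset purchase (from non-banks) £48 billion: a Bank of England asset is acquired → +£48B.
Net: −89 + 0 + 0 + 43 + 48 = +£2 billion.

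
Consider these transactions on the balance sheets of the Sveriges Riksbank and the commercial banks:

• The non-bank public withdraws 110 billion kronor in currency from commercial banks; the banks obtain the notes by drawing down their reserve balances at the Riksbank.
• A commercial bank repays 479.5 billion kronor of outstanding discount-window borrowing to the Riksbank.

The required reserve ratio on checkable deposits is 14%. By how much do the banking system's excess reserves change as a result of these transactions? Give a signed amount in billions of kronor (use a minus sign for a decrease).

Currency withdrawal 110 billion kronor: reserves −110B, deposits −110B.
Discount-window repayment 479.5 billion kronor: reserves −479.5B, deposits 0.
Totals: Δreserves = −589.5B, Δdeposits = −110B.
Δrequired reserves = 14% × −110B = −15.4B.
Δexcess reserves = Δreserves − Δrequired = −589.5B − (−15.4B) = -574.1 billion.

-574.1 billion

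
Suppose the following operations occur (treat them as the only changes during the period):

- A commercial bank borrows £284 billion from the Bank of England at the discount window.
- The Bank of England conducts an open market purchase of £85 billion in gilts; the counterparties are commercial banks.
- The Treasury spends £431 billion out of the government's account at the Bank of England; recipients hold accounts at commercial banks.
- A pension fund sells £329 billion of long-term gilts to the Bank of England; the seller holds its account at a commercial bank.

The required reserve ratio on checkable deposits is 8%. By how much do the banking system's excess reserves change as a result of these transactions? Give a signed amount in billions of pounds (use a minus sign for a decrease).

Discount-window loan £284 billion: reserves +£284B, deposits 0.
OMO purchase (from banks) £85 billion: reserves +£85B, deposits 0.
Government spending £431 billion: reserves +£431B, deposits +£431B.
Asset purchase (from non-banks) £329 billion: reserves +£329B, deposits +£329B.
Totals: Δreserves = +£1129B, Δdeposits = +£760B.
Δrequired reserves = 8% × +£760B = +£60.8B.
Δexcess reserves = Δreserves − Δrequired = +£1129B − (+£60.8B) = +£1068.2 billion.

+£1068.2 billion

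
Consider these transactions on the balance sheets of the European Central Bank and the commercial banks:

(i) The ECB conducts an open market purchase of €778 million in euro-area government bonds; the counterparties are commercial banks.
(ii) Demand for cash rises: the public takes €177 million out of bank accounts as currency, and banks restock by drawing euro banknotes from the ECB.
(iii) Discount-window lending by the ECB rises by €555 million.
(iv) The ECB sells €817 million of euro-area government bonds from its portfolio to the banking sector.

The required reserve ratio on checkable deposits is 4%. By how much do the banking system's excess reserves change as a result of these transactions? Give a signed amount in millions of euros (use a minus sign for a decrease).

OMO purchase (from banks) €778 million: reserves +€778M, deposits 0.
Currency withdrawal €177 million: reserves −€177M, deposits −€177M.
Discount-window loan €555 million: reserves +€555M, deposits 0.
OMO sale (to banks) €817 million: reserves −€817M, deposits 0.
Totals: Δreserves = +€339M, Δdeposits = −€177M.
Δrequired reserves = 4% × −€177M = −€7.08M.
Δexcess reserves = Δreserves − Δrequired = +€339M − (−€7.08M) = +€346.08 million.

+€346.08 million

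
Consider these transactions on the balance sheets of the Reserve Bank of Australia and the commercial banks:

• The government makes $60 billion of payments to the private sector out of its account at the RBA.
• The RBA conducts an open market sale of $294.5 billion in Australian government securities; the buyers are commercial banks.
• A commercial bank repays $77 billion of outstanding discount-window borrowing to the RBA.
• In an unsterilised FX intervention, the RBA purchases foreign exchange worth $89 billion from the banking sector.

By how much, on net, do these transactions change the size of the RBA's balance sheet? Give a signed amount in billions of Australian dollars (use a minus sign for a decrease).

-$282.5 billion

RBA balance sheet:
  Assets:      Securities −$294.5B, Loans to banks −$77B, Foreign assets +$89B
  Liabilities: Bank reserves −$222.5B, Government deposits −$60B
Change in total RBA assets = -$282.5 billion.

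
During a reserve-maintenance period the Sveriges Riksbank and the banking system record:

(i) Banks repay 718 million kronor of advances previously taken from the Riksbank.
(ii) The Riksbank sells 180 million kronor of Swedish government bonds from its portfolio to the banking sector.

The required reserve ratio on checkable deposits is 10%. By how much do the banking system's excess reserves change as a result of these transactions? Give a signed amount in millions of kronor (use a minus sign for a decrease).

Discount-window repayment 718 million kronor: reserves −718M, deposits 0.
OMO sale (to banks) 180 million kronor: reserves −180M, deposits 0.
Totals: Δreserves = −898M, Δdeposits = 0.
Δrequired reserves = 10% × 0 = 0.
Δexcess reserves = Δreserves − Δrequired = −898M − (0) = -898 million.

-898 million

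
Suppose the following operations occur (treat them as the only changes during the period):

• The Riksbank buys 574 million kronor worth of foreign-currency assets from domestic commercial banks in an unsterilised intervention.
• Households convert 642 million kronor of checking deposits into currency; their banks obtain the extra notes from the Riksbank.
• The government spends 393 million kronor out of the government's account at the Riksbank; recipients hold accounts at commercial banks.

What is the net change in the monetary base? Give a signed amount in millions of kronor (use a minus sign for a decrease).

FX purchase 574 million kronor: Riksbank balance sheet expands → +574M.
Currency withdrawal 642 million kronor: just a shift between currency and reserves — both are base money → 0.
Government spending 393 million kronor: a non-base liability converts back to reserves → +393M.
Net: 574 + 0 + 393 = +967 million.

+967 million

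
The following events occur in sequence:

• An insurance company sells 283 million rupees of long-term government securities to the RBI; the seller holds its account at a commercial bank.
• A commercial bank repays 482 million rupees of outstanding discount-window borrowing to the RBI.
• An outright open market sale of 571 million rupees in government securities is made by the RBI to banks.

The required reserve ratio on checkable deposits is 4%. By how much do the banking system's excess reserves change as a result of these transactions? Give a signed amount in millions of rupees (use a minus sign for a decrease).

-781.32 million

Asset purchase (from non-banks) 283 million rupees: reserves +283M, deposits +283M.
Discount-window repayment 482 million rupees: reserves −482M, deposits 0.
OMO sale (to banks) 571 million rupees: reserves −571M, deposits 0.
Totals: Δreserves = −770M, Δdeposits = +283M.
Δrequired reserves = 4% × +283M = +11.32M.
Δexcess reserves = Δreserves − Δrequired = −770M − (+11.32M) = -781.32 million.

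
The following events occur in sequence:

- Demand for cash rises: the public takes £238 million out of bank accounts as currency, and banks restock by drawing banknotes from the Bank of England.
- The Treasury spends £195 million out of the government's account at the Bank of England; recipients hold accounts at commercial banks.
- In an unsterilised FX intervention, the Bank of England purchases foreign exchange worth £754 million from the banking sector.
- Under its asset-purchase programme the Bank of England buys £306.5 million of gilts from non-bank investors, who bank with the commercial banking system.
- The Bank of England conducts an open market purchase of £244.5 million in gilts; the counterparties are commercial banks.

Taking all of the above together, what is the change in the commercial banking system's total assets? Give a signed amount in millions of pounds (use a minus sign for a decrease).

Currency withdrawal £238 million: bank balance sheets shrink → −£238M.
Government spending £195 million: bank balance sheets expand → +£195M.
FX purchase £754 million: just an asset swap on bank balance sheets → 0.
Asset purchase (from non-banks) £306.5 million: bank balance sheets expand → +£306.5M.
OMO purchase (from banks) £244.5 million: just an asset swap on bank balance sheets → 0.
Net: −238 + 195 + 0 + 306.5 + 0 = +£263.5 million.

+£263.5 million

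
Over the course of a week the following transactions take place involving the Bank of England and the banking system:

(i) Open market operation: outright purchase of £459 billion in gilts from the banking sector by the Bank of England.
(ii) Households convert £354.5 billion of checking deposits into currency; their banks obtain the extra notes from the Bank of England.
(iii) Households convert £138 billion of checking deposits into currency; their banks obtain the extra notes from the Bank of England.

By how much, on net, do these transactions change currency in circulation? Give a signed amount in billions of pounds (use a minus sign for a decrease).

+£492.5 billion

OMO purchase (from banks) £459 billion: no currency enters or leaves circulation → 0.
Currency withdrawal £354.5 billion: notes leave the central bank → +£354.5B.
Currency withdrawal £138 billion: notes leave the central bank → +£138B.
Net: 0 + 354.5 + 138 = +£492.5 billion.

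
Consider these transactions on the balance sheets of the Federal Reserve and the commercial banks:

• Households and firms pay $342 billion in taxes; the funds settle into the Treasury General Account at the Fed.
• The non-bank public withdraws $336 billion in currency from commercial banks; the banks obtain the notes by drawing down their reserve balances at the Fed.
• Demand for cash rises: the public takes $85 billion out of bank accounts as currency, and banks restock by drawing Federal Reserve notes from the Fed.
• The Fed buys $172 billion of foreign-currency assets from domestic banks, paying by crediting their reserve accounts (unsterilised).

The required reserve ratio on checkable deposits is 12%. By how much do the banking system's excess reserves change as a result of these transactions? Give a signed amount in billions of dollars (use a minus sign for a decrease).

-$499.44 billion

Government account inflow $342 billion: reserves −$342B, deposits −$342B.
Currency withdrawal $336 billion: reserves −$336B, deposits −$336B.
Currency withdrawal $85 billion: reserves −$85B, deposits −$85B.
FX purchase $172 billion: reserves +$172B, deposits 0.
Totals: Δreserves = −$591B, Δdeposits = −$763B.
Δrequired reserves = 12% × −$763B = −$91.56B.
Δexcess reserves = Δreserves − Δrequired = −$591B − (−$91.56B) = -$499.44 billion.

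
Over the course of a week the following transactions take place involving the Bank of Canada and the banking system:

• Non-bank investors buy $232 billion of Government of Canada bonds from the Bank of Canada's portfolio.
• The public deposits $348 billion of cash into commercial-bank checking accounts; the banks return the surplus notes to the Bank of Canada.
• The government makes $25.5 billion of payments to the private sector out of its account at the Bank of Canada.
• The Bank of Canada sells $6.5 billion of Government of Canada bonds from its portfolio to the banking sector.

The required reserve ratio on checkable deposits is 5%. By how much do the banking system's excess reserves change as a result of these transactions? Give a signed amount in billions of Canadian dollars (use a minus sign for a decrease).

Asset sale (to non-banks) $232 billion: reserves −$232B, deposits −$232B.
Currency deposit $348 billion: reserves +$348B, deposits +$348B.
Government spending $25.5 billion: reserves +$25.5B, deposits +$25.5B.
OMO sale (to banks) $6.5 billion: reserves −$6.5B, deposits 0.
Totals: Δreserves = +$135B, Δdeposits = +$141.5B.
Δrequired reserves = 5% × +$141.5B = +$7.075B.
Δexcess reserves = Δreserves − Δrequired = +$135B − (+$7.075B) = +$127.925 billion.

+$127.925 billion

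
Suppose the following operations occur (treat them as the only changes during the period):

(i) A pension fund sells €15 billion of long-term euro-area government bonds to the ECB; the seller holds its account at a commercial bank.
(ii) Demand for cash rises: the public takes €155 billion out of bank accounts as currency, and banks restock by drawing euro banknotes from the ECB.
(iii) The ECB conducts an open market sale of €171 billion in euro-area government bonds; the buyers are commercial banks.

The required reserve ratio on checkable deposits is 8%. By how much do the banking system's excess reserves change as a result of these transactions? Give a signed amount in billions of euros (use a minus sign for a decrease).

Asset purchase (from non-banks) €15 billion: reserves +€15B, deposits +€15B.
Currency withdrawal €155 billion: reserves −€155B, deposits −€155B.
OMO sale (to banks) €171 billion: reserves −€171B, deposits 0.
Totals: Δreserves = −€311B, Δdeposits = −€140B.
Δrequired reserves = 8% × −€140B = −€11.2B.
Δexcess reserves = Δreserves − Δrequired = −€311B − (−€11.2B) = -€299.8 billion.

-€299.8 billion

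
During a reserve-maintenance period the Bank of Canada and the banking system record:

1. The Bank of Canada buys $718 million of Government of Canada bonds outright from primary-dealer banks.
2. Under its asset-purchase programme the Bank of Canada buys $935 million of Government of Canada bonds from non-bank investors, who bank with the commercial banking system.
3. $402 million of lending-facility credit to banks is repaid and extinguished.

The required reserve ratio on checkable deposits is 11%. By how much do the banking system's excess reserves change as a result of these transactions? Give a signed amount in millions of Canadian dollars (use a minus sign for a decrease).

OMO purchase (from banks) $718 million: reserves +$718M, deposits 0.
Asset purchase (from non-banks) $935 million: reserves +$935M, deposits +$935M.
Discount-window repayment $402 million: reserves −$402M, deposits 0.
Totals: Δreserves = +$1251M, Δdeposits = +$935M.
Δrequired reserves = 11% × +$935M = +$102.85M.
Δexcess reserves = Δreserves − Δrequired = +$1251M − (+$102.85M) = +$1148.15 million.

+$1148.15 million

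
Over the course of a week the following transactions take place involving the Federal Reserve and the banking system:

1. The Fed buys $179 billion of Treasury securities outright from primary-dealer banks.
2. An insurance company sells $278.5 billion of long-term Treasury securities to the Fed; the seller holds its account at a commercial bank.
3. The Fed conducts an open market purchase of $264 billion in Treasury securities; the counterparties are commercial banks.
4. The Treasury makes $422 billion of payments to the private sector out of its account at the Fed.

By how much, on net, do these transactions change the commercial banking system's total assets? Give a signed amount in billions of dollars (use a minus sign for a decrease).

OMO purchase (from banks) $179 billion: just an asset swap on bank balance sheets → 0.
Asset purchase (from non-banks) $278.5 billion: bank balance sheets expand → +$278.5B.
OMO purchase (from banks) $264 billion: just an asset swap on bank balance sheets → 0.
Government spending $422 billion: bank balance sheets expand → +$422B.
Net: 0 + 278.5 + 0 + 422 = +$700.5 billion.

+$700.5 billion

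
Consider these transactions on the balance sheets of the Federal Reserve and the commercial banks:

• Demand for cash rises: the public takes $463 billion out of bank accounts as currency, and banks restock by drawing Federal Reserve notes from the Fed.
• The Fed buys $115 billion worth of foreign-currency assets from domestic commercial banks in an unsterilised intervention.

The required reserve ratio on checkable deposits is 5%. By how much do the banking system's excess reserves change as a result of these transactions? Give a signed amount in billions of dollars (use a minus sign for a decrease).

Currency withdrawal $463 billion: reserves −$463B, deposits −$463B.
FX purchase $115 billion: reserves +$115B, deposits 0.
Totals: Δreserves = −$348B, Δdeposits = −$463B.
Δrequired reserves = 5% × −$463B = −$23.15B.
Δexcess reserves = Δreserves − Δrequired = −$348B − (−$23.15B) = -$324.85 billion.

-$324.85 billion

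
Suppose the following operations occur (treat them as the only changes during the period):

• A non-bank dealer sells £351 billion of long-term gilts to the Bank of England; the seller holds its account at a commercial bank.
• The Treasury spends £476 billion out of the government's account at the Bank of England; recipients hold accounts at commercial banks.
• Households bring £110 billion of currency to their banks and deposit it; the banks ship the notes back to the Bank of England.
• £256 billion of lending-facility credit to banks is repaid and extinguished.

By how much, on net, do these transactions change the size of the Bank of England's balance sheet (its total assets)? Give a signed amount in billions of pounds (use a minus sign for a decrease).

+£95 billion

Bank of England balance sheet:
  Assets:      Securities +£351B, Loans to banks −£256B
  Liabilities: Bank reserves +£681B, Currency in circulation −£110B, Government deposits −£476B
Commercial banking system:
  Assets:      Reserves at CB +£681B
  Liabilities: Checkable deposits +£937B, Borrowings from CB −£256B
Change in total Bank of England assets = +£95 billion.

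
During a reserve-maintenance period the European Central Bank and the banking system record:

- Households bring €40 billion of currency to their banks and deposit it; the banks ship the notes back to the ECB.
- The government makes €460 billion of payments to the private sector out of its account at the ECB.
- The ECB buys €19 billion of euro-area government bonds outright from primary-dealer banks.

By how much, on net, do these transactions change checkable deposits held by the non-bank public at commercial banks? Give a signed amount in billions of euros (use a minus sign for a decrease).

+€500 billion

Currency deposit €40 billion: non-bank counterparties' bank balances rise → +€40B.
Government spending €460 billion: non-bank counterparties' bank balances rise → +€460B.
OMO purchase (from banks) €19 billion: the counterparty is a bank, so public deposits are unchanged → 0.
Net: 40 + 460 + 0 = +€500 billion.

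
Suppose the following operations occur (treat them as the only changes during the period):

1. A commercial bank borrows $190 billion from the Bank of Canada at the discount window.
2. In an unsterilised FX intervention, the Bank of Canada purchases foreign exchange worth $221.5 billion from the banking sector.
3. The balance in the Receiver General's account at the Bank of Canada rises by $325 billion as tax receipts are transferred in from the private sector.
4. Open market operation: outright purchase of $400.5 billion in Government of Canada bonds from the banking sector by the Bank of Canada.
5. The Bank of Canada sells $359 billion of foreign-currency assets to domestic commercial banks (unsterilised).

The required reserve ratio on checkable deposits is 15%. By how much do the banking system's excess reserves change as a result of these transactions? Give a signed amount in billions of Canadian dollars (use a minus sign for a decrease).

Discount-window loan $190 billion: reserves +$190B, deposits 0.
FX purchase $221.5 billion: reserves +$221.5B, deposits 0.
Government account inflow $325 billion: reserves −$325B, deposits −$325B.
OMO purchase (from banks) $400.5 billion: reserves +$400.5B, deposits 0.
FX sale $359 billion: reserves −$359B, deposits 0.
Totals: Δreserves = +$128B, Δdeposits = −$325B.
Δrequired reserves = 15% × −$325B = −$48.75B.
Δexcess reserves = Δreserves − Δrequired = +$128B − (−$48.75B) = +$176.75 billion.

+$176.75 billion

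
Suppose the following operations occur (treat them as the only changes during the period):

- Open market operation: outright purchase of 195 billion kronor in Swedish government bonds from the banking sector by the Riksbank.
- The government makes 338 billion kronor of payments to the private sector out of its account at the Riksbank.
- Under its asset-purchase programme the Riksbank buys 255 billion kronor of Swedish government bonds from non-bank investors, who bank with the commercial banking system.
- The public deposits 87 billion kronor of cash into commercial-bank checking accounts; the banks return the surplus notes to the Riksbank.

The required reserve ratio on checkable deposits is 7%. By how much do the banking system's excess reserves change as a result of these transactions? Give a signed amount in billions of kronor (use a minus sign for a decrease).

+827.4 billion

OMO purchase (from banks) 195 billion kronor: reserves +195B, deposits 0.
Government spending 338 billion kronor: reserves +338B, deposits +338B.
Asset purchase (from non-banks) 255 billion kronor: reserves +255B, deposits +255B.
Currency deposit 87 billion kronor: reserves +87B, deposits +87B.
Totals: Δreserves = +875B, Δdeposits = +680B.
Δrequired reserves = 7% × +680B = +47.6B.
Δexcess reserves = Δreserves − Δrequired = +875B − (+47.6B) = +827.4 billion.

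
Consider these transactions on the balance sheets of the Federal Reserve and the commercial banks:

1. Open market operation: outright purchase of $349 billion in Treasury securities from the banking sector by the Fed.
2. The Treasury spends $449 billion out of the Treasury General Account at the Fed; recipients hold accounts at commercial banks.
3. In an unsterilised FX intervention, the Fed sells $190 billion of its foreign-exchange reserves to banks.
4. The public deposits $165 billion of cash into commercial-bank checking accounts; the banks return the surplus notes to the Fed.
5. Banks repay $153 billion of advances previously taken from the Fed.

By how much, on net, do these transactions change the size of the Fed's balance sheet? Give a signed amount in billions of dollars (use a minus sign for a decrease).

Fed balance sheet:
  Assets:      Securities +$349B, Loans to banks −$153B, Foreign assets −$190B
  Liabilities: Bank reserves +$620B, Currency in circulation −$165B, Government deposits −$449B
Change in total Fed assets = +$6 billion.

+$6 billion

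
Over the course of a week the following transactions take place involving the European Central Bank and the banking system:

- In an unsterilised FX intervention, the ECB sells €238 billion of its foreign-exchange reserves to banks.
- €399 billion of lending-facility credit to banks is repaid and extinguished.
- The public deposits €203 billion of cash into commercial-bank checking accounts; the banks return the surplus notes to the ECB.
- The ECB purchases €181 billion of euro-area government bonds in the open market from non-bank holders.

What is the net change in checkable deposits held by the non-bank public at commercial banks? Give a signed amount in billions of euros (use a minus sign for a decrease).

+€384 billion

FX sale €238 billion: the counterparty is a bank, so public deposits are unchanged → 0.
Discount-window repayment €399 billion: the counterparty is a bank, so public deposits are unchanged → 0.
Currency deposit €203 billion: non-bank counterparties' bank balances rise → +€203B.
Asset purchase (from non-banks) €181 billion: non-bank counterparties' bank balances rise → +€181B.
Net: 0 + 0 + 203 + 181 = +€384 billion.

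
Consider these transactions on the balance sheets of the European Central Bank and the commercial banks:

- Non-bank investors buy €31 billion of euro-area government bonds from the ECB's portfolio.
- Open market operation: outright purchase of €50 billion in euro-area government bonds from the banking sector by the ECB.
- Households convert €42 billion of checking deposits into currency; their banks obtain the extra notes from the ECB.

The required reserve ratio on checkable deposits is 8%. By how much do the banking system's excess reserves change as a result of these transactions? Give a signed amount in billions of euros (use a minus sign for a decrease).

-€17.16 billion

Asset sale (to non-banks) €31 billion: reserves −€31B, deposits −€31B.
OMO purchase (from banks) €50 billion: reserves +€50B, deposits 0.
Currency withdrawal €42 billion: reserves −€42B, deposits −€42B.
Totals: Δreserves = −€23B, Δdeposits = −€73B.
Δrequired reserves = 8% × −€73B = −€5.84B.
Δexcess reserves = Δreserves − Δrequired = −€23B − (−€5.84B) = -€17.16 billion.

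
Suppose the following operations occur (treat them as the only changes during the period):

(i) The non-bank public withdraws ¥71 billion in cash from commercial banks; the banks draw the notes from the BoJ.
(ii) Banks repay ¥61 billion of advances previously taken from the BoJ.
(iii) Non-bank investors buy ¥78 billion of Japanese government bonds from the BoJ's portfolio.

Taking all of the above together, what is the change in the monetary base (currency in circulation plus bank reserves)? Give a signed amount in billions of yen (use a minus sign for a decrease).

-¥139 billion

BoJ balance sheet:
  Assets:      Securities −¥78B, Loans to banks −¥61B
  Liabilities: Bank reserves −¥210B, Currency in circulation +¥71B
Monetary base = currency + reserves: +¥71B + (−¥210B) = -¥139 billion.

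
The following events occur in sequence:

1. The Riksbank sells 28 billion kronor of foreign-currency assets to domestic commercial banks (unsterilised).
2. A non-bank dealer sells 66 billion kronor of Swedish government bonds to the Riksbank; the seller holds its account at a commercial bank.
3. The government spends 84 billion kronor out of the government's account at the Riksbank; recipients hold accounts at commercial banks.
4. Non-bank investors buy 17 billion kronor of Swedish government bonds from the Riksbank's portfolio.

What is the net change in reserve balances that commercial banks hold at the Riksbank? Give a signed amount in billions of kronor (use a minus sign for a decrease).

+105 billion

Riksbank balance sheet:
  Assets:      Securities +49B, Foreign assets −28B
  Liabilities: Bank reserves +105B, Government deposits −84B
Commercial banking system:
  Assets:      Reserves at CB +105B, Foreign assets +28B
  Liabilities: Checkable deposits +133B
So the change in reserve balances that commercial banks hold at the Riksbank is +105 billion.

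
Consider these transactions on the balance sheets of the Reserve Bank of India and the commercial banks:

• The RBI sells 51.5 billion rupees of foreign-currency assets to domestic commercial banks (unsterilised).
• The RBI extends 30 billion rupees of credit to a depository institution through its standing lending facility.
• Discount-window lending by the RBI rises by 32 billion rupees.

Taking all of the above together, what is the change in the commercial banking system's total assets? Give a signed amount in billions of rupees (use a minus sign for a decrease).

FX sale 51.5 billion rupees: just an asset swap on bank balance sheets → 0.
Discount-window loan 30 billion rupees: bank balance sheets expand → +30B.
Discount-window loan 32 billion rupees: bank balance sheets expand → +32B.
Net: 0 + 30 + 32 = +62 billion.

+62 billion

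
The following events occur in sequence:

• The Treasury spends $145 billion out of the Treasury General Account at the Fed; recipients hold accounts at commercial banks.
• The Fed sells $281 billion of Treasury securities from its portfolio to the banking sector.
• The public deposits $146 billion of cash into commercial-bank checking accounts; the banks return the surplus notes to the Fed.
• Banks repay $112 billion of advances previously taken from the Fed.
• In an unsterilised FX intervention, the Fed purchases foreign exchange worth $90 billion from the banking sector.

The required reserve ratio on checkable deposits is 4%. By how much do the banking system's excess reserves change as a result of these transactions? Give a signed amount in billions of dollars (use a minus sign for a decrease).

Government spending $145 billion: reserves +$145B, deposits +$145B.
OMO sale (to banks) $281 billion: reserves −$281B, deposits 0.
Currency deposit $146 billion: reserves +$146B, deposits +$146B.
Discount-window repayment $112 billion: reserves −$112B, deposits 0.
FX purchase $90 billion: reserves +$90B, deposits 0.
Totals: Δreserves = −$12B, Δdeposits = +$291B.
Δrequired reserves = 4% × +$291B = +$11.64B.
Δexcess reserves = Δreserves − Δrequired = −$12B − (+$11.64B) = -$23.64 billion.

-$23.64 billion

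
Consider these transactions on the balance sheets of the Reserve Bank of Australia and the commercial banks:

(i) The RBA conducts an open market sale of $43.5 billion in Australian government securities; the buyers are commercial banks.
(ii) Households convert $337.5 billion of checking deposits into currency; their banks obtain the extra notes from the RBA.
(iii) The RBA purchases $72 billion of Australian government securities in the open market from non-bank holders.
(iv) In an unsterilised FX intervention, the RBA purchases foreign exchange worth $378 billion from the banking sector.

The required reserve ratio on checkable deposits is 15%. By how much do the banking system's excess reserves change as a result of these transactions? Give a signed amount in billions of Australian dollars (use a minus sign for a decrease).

+$108.825 billion

OMO sale (to banks) $43.5 billion: reserves −$43.5B, deposits 0.
Currency withdrawal $337.5 billion: reserves −$337.5B, deposits −$337.5B.
Asset purchase (from non-banks) $72 billion: reserves +$72B, deposits +$72B.
FX purchase $378 billion: reserves +$378B, deposits 0.
Totals: Δreserves = +$69B, Δdeposits = −$265.5B.
Δrequired reserves = 15% × −$265.5B = −$39.825B.
Δexcess reserves = Δreserves − Δrequired = +$69B − (−$39.825B) = +$108.825 billion.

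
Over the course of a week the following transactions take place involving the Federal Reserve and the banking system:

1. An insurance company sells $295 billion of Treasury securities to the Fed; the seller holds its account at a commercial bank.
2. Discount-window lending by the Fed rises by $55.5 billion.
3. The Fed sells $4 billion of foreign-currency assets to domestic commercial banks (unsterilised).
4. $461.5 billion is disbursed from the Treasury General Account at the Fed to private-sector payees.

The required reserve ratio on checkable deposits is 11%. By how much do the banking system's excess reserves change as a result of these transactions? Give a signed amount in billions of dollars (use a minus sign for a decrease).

+$724.785 billion

Asset purchase (from non-banks) $295 billion: reserves +$295B, deposits +$295B.
Discount-window loan $55.5 billion: reserves +$55.5B, deposits 0.
FX sale $4 billion: reserves −$4B, deposits 0.
Government spending $461.5 billion: reserves +$461.5B, deposits +$461.5B.
Totals: Δreserves = +$808B, Δdeposits = +$756.5B.
Δrequired reserves = 11% × +$756.5B = +$83.215B.
Δexcess reserves = Δreserves − Δrequired = +$808B − (+$83.215B) = +$724.785 billion.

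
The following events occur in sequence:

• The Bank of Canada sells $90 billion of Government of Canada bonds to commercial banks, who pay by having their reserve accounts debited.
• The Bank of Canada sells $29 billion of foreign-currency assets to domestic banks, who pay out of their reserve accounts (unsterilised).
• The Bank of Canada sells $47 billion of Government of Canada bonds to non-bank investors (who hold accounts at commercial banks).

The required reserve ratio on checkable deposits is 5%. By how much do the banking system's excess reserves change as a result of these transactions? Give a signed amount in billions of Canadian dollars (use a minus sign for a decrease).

OMO sale (to banks) $90 billion: reserves −$90B, deposits 0.
FX sale $29 billion: reserves −$29B, deposits 0.
Asset sale (to non-banks) $47 billion: reserves −$47B, deposits −$47B.
Totals: Δreserves = −$166B, Δdeposits = −$47B.
Δrequired reserves = 5% × −$47B = −$2.35B.
Δexcess reserves = Δreserves − Δrequired = −$166B − (−$2.35B) = -$163.65 billion.

-$163.65 billion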